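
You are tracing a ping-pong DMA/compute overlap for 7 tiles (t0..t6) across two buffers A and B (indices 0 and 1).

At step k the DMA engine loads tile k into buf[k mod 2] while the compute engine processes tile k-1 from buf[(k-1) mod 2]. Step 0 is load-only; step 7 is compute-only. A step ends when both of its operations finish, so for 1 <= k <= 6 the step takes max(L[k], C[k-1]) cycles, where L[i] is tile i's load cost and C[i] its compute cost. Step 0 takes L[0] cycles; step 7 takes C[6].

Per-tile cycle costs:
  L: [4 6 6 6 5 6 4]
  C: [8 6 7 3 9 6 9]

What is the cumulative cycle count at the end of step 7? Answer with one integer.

  0. 4=4c; end=4; A:t0 B:-
  1. max(6,8)=8c; end=12; A:t0 B:t1
  2. max(6,6)=6c; end=18; A:t2 B:t1
  3. max(6,7)=7c; end=25; A:t2 B:t3
  4. max(5,3)=5c; end=30; A:t4 B:t3
  5. max(6,9)=9c; end=39; A:t4 B:t5
  6. max(4,6)=6c; end=45; A:t6 B:t5
  7. 9=9c; end=54; A:t6 B:t5

end_cycle[7] = 54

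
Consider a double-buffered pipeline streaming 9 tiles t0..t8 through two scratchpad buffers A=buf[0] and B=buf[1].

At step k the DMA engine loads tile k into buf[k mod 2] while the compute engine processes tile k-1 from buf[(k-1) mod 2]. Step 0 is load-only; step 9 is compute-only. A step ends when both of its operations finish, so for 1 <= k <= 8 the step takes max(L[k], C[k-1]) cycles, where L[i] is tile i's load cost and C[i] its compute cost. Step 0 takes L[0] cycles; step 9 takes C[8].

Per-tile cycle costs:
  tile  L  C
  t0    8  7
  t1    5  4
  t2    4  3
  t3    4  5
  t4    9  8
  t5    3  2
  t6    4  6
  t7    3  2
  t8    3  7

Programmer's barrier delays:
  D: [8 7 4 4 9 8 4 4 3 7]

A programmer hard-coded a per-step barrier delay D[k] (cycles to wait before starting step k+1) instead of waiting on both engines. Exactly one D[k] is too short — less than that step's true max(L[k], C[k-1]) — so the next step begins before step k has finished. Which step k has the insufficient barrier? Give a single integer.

k=0 barrier L[0]=8→8c, D[0]=8 ok
k=1 barrier max(L[1]=5,C[0]=7)→7c, D[1]=7 ok
k=2 barrier max(L[2]=4,C[1]=4)→4c, D[2]=4 ok
k=3 barrier max(L[3]=4,C[2]=3)→4c, D[3]=4 ok
k=4 barrier max(L[4]=9,C[3]=5)→9c, D[4]=9 ok
k=5 barrier max(L[5]=3,C[4]=8)→8c, D[5]=8 ok
k=6 barrier max(L[6]=4,C[5]=2)→4c, D[6]=4 ok
k=7 barrier max(L[7]=3,C[6]=6)→6c, D[7]=4 SHORT
k=8 barrier max(L[8]=3,C[7]=2)→3c, D[8]=3 ok
k=9 barrier C[8]=7→7c, D[9]=7 ok

hazard at step 7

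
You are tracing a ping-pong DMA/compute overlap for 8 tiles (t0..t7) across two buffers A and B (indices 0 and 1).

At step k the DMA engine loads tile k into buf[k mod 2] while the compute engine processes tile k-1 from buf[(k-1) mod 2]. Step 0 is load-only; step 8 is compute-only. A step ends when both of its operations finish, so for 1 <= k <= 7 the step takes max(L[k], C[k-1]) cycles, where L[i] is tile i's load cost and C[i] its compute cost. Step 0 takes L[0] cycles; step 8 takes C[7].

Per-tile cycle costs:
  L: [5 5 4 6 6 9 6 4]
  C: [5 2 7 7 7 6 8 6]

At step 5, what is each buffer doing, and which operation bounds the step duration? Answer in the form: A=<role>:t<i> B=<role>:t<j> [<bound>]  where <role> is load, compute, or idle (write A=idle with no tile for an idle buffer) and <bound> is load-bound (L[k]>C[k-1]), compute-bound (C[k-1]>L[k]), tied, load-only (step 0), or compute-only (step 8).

  0. 5=5c; end=5; A:t0 B:-
  1. max(5,5)=5c; end=10; A:t0 B:t1
  2. max(4,2)=4c; end=14; A:t2 B:t1
  3. max(6,7)=7c; end=21; A:t2 B:t3
  4. max(6,7)=7c; end=28; A:t4 B:t3
  5. max(9,7)=9c; end=37; A:t4 B:t5
  6. max(6,6)=6c; end=43; A:t6 B:t5
  7. max(4,8)=8c; end=51; A:t6 B:t7
  8. 6=6c; end=57; A:t6 B:t7

step 5: A=compute:t4 B=load:t5 [load-bound]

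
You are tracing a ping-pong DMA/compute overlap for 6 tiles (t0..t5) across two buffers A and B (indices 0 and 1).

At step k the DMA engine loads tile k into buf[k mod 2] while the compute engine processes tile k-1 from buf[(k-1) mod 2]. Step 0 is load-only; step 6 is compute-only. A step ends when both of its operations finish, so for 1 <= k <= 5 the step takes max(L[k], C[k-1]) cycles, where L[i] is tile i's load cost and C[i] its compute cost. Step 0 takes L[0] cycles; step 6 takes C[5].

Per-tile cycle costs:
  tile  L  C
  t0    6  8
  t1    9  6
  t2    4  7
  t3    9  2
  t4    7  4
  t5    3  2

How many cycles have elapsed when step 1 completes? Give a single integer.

[0] DMA t0→A (6c) ∥ CU idle ⇒ 6c, clock 6
[1] DMA t1→B (9c) ∥ CU A:t0 (8c) ⇒ 9c, clock 15
[2] DMA t2→A (4c) ∥ CU B:t1 (6c) ⇒ 6c, clock 21
[3] DMA t3→B (9c) ∥ CU A:t2 (7c) ⇒ 9c, clock 30
[4] DMA t4→A (7c) ∥ CU B:t3 (2c) ⇒ 7c, clock 37
[5] DMA t5→B (3c) ∥ CU A:t4 (4c) ⇒ 4c, clock 41
[6] DMA idle ∥ CU B:t5 (2c) ⇒ 2c, clock 43

end_cycle[1] = 15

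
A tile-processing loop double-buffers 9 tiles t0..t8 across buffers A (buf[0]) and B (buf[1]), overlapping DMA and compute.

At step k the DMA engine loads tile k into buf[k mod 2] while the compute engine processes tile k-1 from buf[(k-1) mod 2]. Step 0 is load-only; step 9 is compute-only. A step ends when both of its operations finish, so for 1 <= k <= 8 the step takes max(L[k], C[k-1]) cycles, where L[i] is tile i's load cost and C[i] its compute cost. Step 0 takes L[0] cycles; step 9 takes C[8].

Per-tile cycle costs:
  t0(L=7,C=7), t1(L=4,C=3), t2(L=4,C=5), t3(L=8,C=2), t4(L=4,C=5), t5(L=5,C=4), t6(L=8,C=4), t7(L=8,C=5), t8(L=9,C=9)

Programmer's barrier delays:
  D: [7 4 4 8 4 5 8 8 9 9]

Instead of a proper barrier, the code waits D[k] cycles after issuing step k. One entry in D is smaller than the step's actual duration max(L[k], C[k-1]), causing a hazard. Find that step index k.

[0] required=L[0]=7=7 vs D=7 ok
[1] required=max(L[1]=4,C[0]=7)=7 vs D=4 SHORT
[2] required=max(L[2]=4,C[1]=3)=4 vs D=4 ok
[3] required=max(L[3]=8,C[2]=5)=8 vs D=8 ok
[4] required=max(L[4]=4,C[3]=2)=4 vs D=4 ok
[5] required=max(L[5]=5,C[4]=5)=5 vs D=5 ok
[6] required=max(L[6]=8,C[5]=4)=8 vs D=8 ok
[7] required=max(L[7]=8,C[6]=4)=8 vs D=8 ok
[8] required=max(L[8]=9,C[7]=5)=9 vs D=9 ok
[9] required=C[8]=9=9 vs D=9 ok

hazard at step 1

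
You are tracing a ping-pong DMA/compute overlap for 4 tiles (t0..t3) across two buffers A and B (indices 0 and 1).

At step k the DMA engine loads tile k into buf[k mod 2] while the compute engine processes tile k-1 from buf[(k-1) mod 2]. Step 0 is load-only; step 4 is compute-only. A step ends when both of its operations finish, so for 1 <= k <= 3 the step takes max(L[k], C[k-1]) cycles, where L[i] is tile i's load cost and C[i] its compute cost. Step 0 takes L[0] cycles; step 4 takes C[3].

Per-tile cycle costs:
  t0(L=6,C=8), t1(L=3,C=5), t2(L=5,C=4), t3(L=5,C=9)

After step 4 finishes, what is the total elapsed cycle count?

end_cycle[4] = 33

[0] DMA t0→A (6c) ∥ CU idle ⇒ 6c, clock 6
[1] DMA t1→B (3c) ∥ CU A:t0 (8c) ⇒ 8c, clock 14
[2] DMA t2→A (5c) ∥ CU B:t1 (5c) ⇒ 5c, clock 19
[3] DMA t3→B (5c) ∥ CU A:t2 (4c) ⇒ 5c, clock 24
[4] DMA idle ∥ CU B:t3 (9c) ⇒ 9c, clock 33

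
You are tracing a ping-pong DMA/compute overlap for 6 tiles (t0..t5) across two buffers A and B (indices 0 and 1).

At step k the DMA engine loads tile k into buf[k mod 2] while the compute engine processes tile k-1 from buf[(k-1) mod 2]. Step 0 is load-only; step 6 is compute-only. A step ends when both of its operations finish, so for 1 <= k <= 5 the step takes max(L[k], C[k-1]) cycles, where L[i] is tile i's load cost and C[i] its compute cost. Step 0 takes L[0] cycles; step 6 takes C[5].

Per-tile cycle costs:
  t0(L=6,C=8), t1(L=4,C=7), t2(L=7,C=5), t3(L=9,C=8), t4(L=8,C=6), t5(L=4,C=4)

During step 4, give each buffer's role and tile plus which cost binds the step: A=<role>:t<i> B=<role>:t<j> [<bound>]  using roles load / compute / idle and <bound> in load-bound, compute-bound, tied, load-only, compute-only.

step 4: A=load:t4 B=compute:t3 [tied]

  0. 6=6c; end=6; A:t0 B:-
  1. max(4,8)=8c; end=14; A:t0 B:t1
  2. max(7,7)=7c; end=21; A:t2 B:t1
  3. max(9,5)=9c; end=30; A:t2 B:t3
  4. max(8,8)=8c; end=38; A:t4 B:t3
  5. max(4,6)=6c; end=44; A:t4 B:t5
  6. 4=4c; end=48; A:t4 B:t5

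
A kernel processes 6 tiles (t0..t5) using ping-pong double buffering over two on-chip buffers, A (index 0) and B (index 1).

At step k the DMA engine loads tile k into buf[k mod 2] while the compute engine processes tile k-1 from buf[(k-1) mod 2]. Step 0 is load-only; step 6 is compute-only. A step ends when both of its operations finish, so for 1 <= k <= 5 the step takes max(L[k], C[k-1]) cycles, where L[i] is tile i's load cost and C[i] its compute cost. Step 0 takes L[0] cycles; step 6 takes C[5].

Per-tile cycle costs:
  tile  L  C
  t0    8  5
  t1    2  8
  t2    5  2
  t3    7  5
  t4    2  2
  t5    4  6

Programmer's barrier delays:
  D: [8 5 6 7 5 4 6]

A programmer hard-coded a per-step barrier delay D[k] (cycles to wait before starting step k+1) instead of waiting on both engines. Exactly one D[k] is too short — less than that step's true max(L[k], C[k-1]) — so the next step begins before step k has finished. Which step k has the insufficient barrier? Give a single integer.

step 0: need L[0]=8 = 8; D[0]=8 ok
step 1: need max(L[1]=2,C[0]=5) = 5; D[1]=5 ok
step 2: need max(L[2]=5,C[1]=8) = 8; D[2]=6 SHORT
step 3: need max(L[3]=7,C[2]=2) = 7; D[3]=7 ok
step 4: need max(L[4]=2,C[3]=5) = 5; D[4]=5 ok
step 5: need max(L[5]=4,C[4]=2) = 4; D[5]=4 ok
step 6: need C[5]=6 = 6; D[6]=6 ok

hazard at step 2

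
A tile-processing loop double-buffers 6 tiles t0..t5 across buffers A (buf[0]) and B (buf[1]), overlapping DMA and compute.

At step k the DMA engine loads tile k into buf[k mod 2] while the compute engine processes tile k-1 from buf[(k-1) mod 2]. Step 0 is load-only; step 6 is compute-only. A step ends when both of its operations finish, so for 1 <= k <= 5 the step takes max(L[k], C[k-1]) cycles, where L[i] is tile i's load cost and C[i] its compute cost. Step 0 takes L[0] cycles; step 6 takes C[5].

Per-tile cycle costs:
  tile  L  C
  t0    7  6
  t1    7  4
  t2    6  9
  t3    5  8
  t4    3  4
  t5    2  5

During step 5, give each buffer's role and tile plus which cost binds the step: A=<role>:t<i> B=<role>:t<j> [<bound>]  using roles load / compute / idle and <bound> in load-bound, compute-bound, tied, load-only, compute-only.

k=0 load=t0/7c comp=- wait=7 total=7
k=1 load=t1/7c comp=t0/6c wait=7 total=14
k=2 load=t2/6c comp=t1/4c wait=6 total=20
k=3 load=t3/5c comp=t2/9c wait=9 total=29
k=4 load=t4/3c comp=t3/8c wait=8 total=37
k=5 load=t5/2c comp=t4/4c wait=4 total=41
k=6 load=- comp=t5/5c wait=5 total=46

step 5: A=compute:t4 B=load:t5 [compute-bound]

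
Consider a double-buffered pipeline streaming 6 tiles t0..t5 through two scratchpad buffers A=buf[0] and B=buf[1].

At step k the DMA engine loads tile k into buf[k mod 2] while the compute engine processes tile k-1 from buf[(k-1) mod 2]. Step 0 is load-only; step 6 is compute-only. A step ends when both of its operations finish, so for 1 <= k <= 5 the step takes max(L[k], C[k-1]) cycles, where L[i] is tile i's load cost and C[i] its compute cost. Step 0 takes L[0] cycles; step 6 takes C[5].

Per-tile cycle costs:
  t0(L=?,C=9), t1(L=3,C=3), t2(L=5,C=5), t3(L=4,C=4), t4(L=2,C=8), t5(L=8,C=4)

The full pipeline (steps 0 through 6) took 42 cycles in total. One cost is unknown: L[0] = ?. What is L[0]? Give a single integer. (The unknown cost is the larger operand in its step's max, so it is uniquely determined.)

L[0] = 7

step 0: dur = L[0]=? = L[0]  (unknown; binding)
step 1: dur = max(L[1]=3, C[0]=9) = 9
step 2: dur = max(L[2]=5, C[1]=3) = 5
step 3: dur = max(L[3]=4, C[2]=5) = 5
step 4: dur = max(L[4]=2, C[3]=4) = 4
step 5: dur = max(L[5]=8, C[4]=8) = 8
step 6: dur = C[5]=4 = 4
sum of known step durations = 35
dur[0] = total - known = 42 - 35 = 7
L[0] is the binding max in step 0, so L[0] = dur[0] = 7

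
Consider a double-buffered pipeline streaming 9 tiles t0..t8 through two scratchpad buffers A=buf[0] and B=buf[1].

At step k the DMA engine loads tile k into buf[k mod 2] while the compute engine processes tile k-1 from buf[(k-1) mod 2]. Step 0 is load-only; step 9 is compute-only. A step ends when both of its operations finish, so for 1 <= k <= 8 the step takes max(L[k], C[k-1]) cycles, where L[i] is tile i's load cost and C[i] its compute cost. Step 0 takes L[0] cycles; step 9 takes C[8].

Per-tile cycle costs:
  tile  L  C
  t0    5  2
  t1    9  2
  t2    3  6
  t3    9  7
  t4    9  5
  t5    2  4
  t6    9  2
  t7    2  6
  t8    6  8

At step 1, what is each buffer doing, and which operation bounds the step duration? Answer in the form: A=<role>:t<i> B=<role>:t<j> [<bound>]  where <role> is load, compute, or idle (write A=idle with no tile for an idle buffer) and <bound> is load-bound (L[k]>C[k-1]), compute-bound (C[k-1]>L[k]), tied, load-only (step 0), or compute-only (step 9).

step 0: L[0]=5 → dur=5, Σ=5 | A=load:t0 B=idle [load-only]
step 1: L[1]=9 C[0]=2 → dur=9, Σ=14 | A=compute:t0 B=load:t1 [load-bound]
step 2: L[2]=3 C[1]=2 → dur=3, Σ=17 | A=load:t2 B=compute:t1 [load-bound]
step 3: L[3]=9 C[2]=6 → dur=9, Σ=26 | A=compute:t2 B=load:t3 [load-bound]
step 4: L[4]=9 C[3]=7 → dur=9, Σ=35 | A=load:t4 B=compute:t3 [load-bound]
step 5: L[5]=2 C[4]=5 → dur=5, Σ=40 | A=compute:t4 B=load:t5 [compute-bound]
step 6: L[6]=9 C[5]=4 → dur=9, Σ=49 | A=load:t6 B=compute:t5 [load-bound]
step 7: L[7]=2 C[6]=2 → dur=2, Σ=51 | A=compute:t6 B=load:t7 [tied]
step 8: L[8]=6 C[7]=6 → dur=6, Σ=57 | A=load:t8 B=compute:t7 [tied]
step 9: C[8]=8 → dur=8, Σ=65 | A=compute:t8 B=idle [compute-only]

step 1: A=compute:t0 B=load:t1 [load-bound]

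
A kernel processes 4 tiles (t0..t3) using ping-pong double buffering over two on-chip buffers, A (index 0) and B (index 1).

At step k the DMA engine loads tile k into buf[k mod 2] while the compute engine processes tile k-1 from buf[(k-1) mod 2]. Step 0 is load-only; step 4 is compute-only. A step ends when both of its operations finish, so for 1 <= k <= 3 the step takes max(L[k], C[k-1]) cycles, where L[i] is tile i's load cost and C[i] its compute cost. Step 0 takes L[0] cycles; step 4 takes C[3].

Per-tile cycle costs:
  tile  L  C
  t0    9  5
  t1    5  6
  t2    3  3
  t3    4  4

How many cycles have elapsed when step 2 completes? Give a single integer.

[0] DMA t0→A (9c) ∥ CU idle ⇒ 9c, clock 9
[1] DMA t1→B (5c) ∥ CU A:t0 (5c) ⇒ 5c, clock 14
[2] DMA t2→A (3c) ∥ CU B:t1 (6c) ⇒ 6c, clock 20
[3] DMA t3→B (4c) ∥ CU A:t2 (3c) ⇒ 4c, clock 24
[4] DMA idle ∥ CU B:t3 (4c) ⇒ 4c, clock 28

end_cycle[2] = 20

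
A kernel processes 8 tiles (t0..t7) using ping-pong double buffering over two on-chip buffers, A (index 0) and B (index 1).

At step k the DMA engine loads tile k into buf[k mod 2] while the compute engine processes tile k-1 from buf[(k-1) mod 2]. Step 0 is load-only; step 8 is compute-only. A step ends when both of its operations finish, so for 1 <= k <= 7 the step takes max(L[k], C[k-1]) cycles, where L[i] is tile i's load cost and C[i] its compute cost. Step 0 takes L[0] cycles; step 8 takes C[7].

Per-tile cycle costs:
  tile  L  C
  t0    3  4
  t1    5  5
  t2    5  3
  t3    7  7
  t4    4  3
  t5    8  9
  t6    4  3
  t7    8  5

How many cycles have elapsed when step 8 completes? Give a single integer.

end_cycle[8] = 57

k=0 load=t0/3c comp=- wait=3 total=3
k=1 load=t1/5c comp=t0/4c wait=5 total=8
k=2 load=t2/5c comp=t1/5c wait=5 total=13
k=3 load=t3/7c comp=t2/3c wait=7 total=20
k=4 load=t4/4c comp=t3/7c wait=7 total=27
k=5 load=t5/8c comp=t4/3c wait=8 total=35
k=6 load=t6/4c comp=t5/9c wait=9 total=44
k=7 load=t7/8c comp=t6/3c wait=8 total=52
k=8 load=- comp=t7/5c wait=5 total=57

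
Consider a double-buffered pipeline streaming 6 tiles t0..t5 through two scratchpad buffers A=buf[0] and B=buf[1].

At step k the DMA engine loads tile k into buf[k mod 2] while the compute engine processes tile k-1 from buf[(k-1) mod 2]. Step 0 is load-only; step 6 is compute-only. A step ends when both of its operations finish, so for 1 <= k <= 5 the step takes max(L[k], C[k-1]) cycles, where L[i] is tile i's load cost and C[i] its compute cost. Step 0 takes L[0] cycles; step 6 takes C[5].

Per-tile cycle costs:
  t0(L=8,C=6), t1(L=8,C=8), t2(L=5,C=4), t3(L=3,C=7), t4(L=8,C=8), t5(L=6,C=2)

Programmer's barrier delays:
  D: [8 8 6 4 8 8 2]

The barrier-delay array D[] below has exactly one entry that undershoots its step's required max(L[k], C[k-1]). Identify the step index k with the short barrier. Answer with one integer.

hazard at step 2

step 0: need L[0]=8 = 8; D[0]=8 ok
step 1: need max(L[1]=8,C[0]=6) = 8; D[1]=8 ok
step 2: need max(L[2]=5,C[1]=8) = 8; D[2]=6 SHORT
step 3: need max(L[3]=3,C[2]=4) = 4; D[3]=4 ok
step 4: need max(L[4]=8,C[3]=7) = 8; D[4]=8 ok
step 5: need max(L[5]=6,C[4]=8) = 8; D[5]=8 ok
step 6: need C[5]=2 = 2; D[6]=2 ok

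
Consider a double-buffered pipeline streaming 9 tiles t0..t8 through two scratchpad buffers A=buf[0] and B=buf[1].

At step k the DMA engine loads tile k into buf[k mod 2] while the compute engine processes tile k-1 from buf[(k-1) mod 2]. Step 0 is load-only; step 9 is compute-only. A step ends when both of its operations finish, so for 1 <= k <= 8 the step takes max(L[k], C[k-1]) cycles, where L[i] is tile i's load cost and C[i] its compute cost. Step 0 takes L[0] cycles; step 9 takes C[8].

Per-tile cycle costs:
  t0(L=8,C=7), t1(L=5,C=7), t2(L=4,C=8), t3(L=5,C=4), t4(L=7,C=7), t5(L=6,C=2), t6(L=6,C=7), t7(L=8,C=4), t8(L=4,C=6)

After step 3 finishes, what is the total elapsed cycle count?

  0. 8=8c; end=8; A:t0 B:-
  1. max(5,7)=7c; end=15; A:t0 B:t1
  2. max(4,7)=7c; end=22; A:t2 B:t1
  3. max(5,8)=8c; end=30; A:t2 B:t3
  4. max(7,4)=7c; end=37; A:t4 B:t3
  5. max(6,7)=7c; end=44; A:t4 B:t5
  6. max(6,2)=6c; end=50; A:t6 B:t5
  7. max(8,7)=8c; end=58; A:t6 B:t7
  8. max(4,4)=4c; end=62; A:t8 B:t7
  9. 6=6c; end=68; A:t8 B:t7

end_cycle[3] = 30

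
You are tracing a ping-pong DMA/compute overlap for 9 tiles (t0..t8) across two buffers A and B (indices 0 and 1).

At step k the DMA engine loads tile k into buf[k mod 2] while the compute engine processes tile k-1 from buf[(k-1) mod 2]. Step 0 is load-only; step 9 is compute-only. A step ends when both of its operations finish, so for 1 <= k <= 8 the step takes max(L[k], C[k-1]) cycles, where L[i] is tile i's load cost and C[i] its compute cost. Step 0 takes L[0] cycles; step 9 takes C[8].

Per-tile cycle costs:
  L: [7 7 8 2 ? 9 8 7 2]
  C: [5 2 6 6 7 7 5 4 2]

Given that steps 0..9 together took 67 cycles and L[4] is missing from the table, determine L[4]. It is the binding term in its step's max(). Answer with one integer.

L[4] = 9

step 0: dur = L[0]=7 = 7
step 1: dur = max(L[1]=7, C[0]=5) = 7
step 2: dur = max(L[2]=8, C[1]=2) = 8
step 3: dur = max(L[3]=2, C[2]=6) = 6
step 4: dur = max(L[4]=?, C[3]=6) = L[4]  (unknown; binding)
step 5: dur = max(L[5]=9, C[4]=7) = 9
step 6: dur = max(L[6]=8, C[5]=7) = 8
step 7: dur = max(L[7]=7, C[6]=5) = 7
step 8: dur = max(L[8]=2, C[7]=4) = 4
step 9: dur = C[8]=2 = 2
sum of known step durations = 58
dur[4] = total - known = 67 - 58 = 9
L[4] is the binding max in step 4, so L[4] = dur[4] = 9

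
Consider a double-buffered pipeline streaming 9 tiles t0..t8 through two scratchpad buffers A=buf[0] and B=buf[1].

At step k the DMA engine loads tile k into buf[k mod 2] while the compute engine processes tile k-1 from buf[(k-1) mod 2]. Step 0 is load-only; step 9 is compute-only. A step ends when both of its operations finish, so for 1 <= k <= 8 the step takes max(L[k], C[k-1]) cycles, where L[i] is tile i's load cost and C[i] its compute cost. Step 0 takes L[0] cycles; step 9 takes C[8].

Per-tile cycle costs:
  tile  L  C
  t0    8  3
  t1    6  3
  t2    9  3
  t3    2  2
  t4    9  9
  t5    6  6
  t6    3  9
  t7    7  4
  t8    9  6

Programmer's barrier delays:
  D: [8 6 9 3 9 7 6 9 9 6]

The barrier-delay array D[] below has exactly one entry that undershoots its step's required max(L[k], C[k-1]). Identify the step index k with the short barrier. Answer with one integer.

hazard at step 5

k=0 barrier L[0]=8→8c, D[0]=8 ok
k=1 barrier max(L[1]=6,C[0]=3)→6c, D[1]=6 ok
k=2 barrier max(L[2]=9,C[1]=3)→9c, D[2]=9 ok
k=3 barrier max(L[3]=2,C[2]=3)→3c, D[3]=3 ok
k=4 barrier max(L[4]=9,C[3]=2)→9c, D[4]=9 ok
k=5 barrier max(L[5]=6,C[4]=9)→9c, D[5]=7 SHORT
k=6 barrier max(L[6]=3,C[5]=6)→6c, D[6]=6 ok
k=7 barrier max(L[7]=7,C[6]=9)→9c, D[7]=9 ok
k=8 barrier max(L[8]=9,C[7]=4)→9c, D[8]=9 ok
k=9 barrier C[8]=6→6c, D[9]=6 ok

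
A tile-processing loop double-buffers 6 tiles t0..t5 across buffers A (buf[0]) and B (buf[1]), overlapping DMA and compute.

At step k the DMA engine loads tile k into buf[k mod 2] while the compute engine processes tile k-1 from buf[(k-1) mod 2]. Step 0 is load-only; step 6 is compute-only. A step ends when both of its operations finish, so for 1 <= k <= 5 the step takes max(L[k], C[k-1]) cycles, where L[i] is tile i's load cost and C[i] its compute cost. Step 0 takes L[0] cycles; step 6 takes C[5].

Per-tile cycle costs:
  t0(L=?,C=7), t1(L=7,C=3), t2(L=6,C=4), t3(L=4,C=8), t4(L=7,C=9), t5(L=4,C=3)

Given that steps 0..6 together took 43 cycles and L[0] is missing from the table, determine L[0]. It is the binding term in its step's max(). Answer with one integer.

L[0] = 6

step 0 → dur = L[0]=? = L[0]  (unknown; binding)
step 1 → dur = max(L[1]=7, C[0]=7) = 7
step 2 → dur = max(L[2]=6, C[1]=3) = 6
step 3 → dur = max(L[3]=4, C[2]=4) = 4
step 4 → dur = max(L[4]=7, C[3]=8) = 8
step 5 → dur = max(L[5]=4, C[4]=9) = 9
step 6 → dur = C[5]=3 = 3
sum of known step durations = 37
dur[0] = total - known = 43 - 37 = 6
L[0] is the binding max in step 0, so L[0] = dur[0] = 6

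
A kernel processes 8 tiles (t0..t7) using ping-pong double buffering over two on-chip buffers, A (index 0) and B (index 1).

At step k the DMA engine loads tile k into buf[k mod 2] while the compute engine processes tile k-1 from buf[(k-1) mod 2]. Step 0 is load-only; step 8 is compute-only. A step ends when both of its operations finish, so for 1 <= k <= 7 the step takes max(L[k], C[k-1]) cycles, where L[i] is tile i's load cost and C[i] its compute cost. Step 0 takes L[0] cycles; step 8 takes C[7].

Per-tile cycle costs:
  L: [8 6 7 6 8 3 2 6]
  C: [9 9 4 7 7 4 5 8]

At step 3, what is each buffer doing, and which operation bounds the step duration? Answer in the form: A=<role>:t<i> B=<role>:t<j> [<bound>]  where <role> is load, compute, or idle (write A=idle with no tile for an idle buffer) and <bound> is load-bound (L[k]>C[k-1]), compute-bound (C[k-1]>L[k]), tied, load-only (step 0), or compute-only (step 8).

  0. 8=8c; end=8; A:t0 B:-
  1. max(6,9)=9c; end=17; A:t0 B:t1
  2. max(7,9)=9c; end=26; A:t2 B:t1
  3. max(6,4)=6c; end=32; A:t2 B:t3
  4. max(8,7)=8c; end=40; A:t4 B:t3
  5. max(3,7)=7c; end=47; A:t4 B:t5
  6. max(2,4)=4c; end=51; A:t6 B:t5
  7. max(6,5)=6c; end=57; A:t6 B:t7
  8. 8=8c; end=65; A:t6 B:t7

step 3: A=compute:t2 B=load:t3 [load-bound]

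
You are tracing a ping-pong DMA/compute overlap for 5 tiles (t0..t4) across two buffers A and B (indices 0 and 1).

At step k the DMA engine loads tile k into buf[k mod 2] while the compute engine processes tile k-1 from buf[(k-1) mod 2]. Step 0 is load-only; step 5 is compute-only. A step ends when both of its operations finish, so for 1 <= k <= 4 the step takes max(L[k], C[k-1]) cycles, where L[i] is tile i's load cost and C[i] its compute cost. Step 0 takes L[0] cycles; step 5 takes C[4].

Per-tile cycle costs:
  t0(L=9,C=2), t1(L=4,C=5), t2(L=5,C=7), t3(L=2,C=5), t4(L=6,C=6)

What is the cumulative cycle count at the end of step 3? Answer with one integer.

  0. 9=9c; end=9; A:t0 B:-
  1. max(4,2)=4c; end=13; A:t0 B:t1
  2. max(5,5)=5c; end=18; A:t2 B:t1
  3. max(2,7)=7c; end=25; A:t2 B:t3
  4. max(6,5)=6c; end=31; A:t4 B:t3
  5. 6=6c; end=37; A:t4 B:t3

end_cycle[3] = 25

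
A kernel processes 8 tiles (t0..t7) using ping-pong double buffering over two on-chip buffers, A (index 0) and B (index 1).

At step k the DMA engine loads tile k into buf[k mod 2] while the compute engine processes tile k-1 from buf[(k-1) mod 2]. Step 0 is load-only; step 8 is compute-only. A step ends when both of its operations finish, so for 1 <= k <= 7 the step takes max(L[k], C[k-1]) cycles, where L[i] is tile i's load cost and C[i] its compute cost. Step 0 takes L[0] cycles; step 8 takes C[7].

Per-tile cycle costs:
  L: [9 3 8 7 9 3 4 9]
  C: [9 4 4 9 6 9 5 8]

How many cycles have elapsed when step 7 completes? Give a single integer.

end_cycle[7] = 66

step 0: L[0]=9 → dur=9, Σ=9 | A=load:t0 B=idle [load-only]
step 1: L[1]=3 C[0]=9 → dur=9, Σ=18 | A=compute:t0 B=load:t1 [compute-bound]
step 2: L[2]=8 C[1]=4 → dur=8, Σ=26 | A=load:t2 B=compute:t1 [load-bound]
step 3: L[3]=7 C[2]=4 → dur=7, Σ=33 | A=compute:t2 B=load:t3 [load-bound]
step 4: L[4]=9 C[3]=9 → dur=9, Σ=42 | A=load:t4 B=compute:t3 [tied]
step 5: L[5]=3 C[4]=6 → dur=6, Σ=48 | A=compute:t4 B=load:t5 [compute-bound]
step 6: L[6]=4 C[5]=9 → dur=9, Σ=57 | A=load:t6 B=compute:t5 [compute-bound]
step 7: L[7]=9 C[6]=5 → dur=9, Σ=66 | A=compute:t6 B=load:t7 [load-bound]
step 8: C[7]=8 → dur=8, Σ=74 | A=idle B=compute:t7 [compute-only]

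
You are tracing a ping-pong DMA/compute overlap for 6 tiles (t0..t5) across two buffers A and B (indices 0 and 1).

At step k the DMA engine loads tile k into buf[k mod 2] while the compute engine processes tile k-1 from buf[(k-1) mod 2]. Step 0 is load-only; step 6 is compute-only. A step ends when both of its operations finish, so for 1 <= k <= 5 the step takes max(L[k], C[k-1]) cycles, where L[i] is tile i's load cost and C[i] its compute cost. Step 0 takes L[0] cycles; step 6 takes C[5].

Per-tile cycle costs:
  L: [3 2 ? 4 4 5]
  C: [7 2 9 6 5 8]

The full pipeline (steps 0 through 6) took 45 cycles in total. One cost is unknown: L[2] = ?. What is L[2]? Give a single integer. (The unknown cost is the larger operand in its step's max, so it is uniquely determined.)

L[2] = 7

step 0 | dur = L[0]=3 = 3
step 1 | dur = max(L[1]=2, C[0]=7) = 7
step 2 | dur = max(L[2]=?, C[1]=2) = L[2]  (unknown; binding)
step 3 | dur = max(L[3]=4, C[2]=9) = 9
step 4 | dur = max(L[4]=4, C[3]=6) = 6
step 5 | dur = max(L[5]=5, C[4]=5) = 5
step 6 | dur = C[5]=8 = 8
sum of known step durations = 38
dur[2] = total - known = 45 - 38 = 7
L[2] is the binding max in step 2, so L[2] = dur[2] = 7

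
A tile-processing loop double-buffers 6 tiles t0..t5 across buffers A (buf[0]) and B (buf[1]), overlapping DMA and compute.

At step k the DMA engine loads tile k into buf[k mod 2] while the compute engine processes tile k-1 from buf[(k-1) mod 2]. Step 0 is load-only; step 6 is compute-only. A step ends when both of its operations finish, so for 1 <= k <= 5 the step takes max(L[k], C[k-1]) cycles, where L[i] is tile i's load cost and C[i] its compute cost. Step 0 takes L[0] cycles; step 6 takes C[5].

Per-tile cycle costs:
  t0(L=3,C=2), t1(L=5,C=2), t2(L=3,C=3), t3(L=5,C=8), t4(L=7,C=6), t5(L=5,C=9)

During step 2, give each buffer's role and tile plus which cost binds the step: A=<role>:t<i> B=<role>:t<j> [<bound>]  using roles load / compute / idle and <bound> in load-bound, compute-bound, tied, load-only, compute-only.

k=0 load=t0/3c comp=- wait=3 total=3
k=1 load=t1/5c comp=t0/2c wait=5 total=8
k=2 load=t2/3c comp=t1/2c wait=3 total=11
k=3 load=t3/5c comp=t2/3c wait=5 total=16
k=4 load=t4/7c comp=t3/8c wait=8 total=24
k=5 load=t5/5c comp=t4/6c wait=6 total=30
k=6 load=- comp=t5/9c wait=9 total=39

step 2: A=load:t2 B=compute:t1 [load-bound]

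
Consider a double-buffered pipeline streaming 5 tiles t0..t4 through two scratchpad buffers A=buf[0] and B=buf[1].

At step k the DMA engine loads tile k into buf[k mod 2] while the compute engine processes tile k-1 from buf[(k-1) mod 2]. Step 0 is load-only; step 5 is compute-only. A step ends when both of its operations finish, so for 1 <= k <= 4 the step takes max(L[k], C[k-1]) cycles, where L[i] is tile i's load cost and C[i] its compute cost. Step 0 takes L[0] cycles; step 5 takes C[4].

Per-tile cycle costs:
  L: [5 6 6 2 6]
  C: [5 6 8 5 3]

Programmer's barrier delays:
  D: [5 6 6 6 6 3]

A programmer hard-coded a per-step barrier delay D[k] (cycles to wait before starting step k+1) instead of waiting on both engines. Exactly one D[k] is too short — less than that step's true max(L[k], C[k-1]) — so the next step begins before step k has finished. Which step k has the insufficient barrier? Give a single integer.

k=0 barrier L[0]=5→5c, D[0]=5 ok
k=1 barrier max(L[1]=6,C[0]=5)→6c, D[1]=6 ok
k=2 barrier max(L[2]=6,C[1]=6)→6c, D[2]=6 ok
k=3 barrier max(L[3]=2,C[2]=8)→8c, D[3]=6 SHORT
k=4 barrier max(L[4]=6,C[3]=5)→6c, D[4]=6 ok
k=5 barrier C[4]=3→3c, D[5]=3 ok

hazard at step 3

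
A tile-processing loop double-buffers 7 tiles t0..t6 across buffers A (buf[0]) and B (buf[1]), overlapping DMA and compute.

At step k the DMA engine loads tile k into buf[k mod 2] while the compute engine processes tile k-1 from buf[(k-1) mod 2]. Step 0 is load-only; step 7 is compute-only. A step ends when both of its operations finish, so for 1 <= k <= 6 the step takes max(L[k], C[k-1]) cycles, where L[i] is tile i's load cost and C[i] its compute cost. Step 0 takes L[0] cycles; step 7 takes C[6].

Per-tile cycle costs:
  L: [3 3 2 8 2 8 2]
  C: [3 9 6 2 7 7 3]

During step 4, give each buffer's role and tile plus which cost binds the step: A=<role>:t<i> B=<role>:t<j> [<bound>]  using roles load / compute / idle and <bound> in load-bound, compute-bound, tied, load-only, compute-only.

  0. 3=3c; end=3; A:t0 B:-
  1. max(3,3)=3c; end=6; A:t0 B:t1
  2. max(2,9)=9c; end=15; A:t2 B:t1
  3. max(8,6)=8c; end=23; A:t2 B:t3
  4. max(2,2)=2c; end=25; A:t4 B:t3
  5. max(8,7)=8c; end=33; A:t4 B:t5
  6. max(2,7)=7c; end=40; A:t6 B:t5
  7. 3=3c; end=43; A:t6 B:t5

step 4: A=load:t4 B=compute:t3 [tied]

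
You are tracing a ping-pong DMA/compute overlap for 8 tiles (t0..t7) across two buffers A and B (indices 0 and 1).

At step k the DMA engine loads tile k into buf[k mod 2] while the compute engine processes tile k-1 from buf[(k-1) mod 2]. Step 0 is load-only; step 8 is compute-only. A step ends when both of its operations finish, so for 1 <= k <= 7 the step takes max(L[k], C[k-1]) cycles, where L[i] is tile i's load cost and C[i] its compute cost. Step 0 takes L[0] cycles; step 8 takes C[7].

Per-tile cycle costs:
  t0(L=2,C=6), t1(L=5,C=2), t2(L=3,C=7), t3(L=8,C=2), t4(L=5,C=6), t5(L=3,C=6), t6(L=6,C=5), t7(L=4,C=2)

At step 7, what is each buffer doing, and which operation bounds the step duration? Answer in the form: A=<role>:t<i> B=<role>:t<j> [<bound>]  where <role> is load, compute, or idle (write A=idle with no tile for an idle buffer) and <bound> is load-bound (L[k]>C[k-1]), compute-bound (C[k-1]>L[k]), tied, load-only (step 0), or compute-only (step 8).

step 7: A=compute:t6 B=load:t7 [compute-bound]

  0. 2=2c; end=2; A:t0 B:-
  1. max(5,6)=6c; end=8; A:t0 B:t1
  2. max(3,2)=3c; end=11; A:t2 B:t1
  3. max(8,7)=8c; end=19; A:t2 B:t3
  4. max(5,2)=5c; end=24; A:t4 B:t3
  5. max(3,6)=6c; end=30; A:t4 B:t5
  6. max(6,6)=6c; end=36; A:t6 B:t5
  7. max(4,5)=5c; end=41; A:t6 B:t7
  8. 2=2c; end=43; A:t6 B:t7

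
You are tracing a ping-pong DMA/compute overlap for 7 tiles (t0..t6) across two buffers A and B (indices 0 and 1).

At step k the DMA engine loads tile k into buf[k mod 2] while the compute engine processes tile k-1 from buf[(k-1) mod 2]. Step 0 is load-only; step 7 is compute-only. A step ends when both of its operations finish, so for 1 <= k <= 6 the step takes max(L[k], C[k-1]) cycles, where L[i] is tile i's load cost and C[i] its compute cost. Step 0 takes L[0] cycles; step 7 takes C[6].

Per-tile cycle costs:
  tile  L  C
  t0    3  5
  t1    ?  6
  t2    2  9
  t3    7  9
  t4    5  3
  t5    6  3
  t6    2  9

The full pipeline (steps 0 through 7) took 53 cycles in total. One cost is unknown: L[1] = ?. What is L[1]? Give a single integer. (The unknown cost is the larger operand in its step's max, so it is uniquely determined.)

L[1] = 8

step 0 = dur = L[0]=3 = 3
step 1 = dur = max(L[1]=?, C[0]=5) = L[1]  (unknown; binding)
step 2 = dur = max(L[2]=2, C[1]=6) = 6
step 3 = dur = max(L[3]=7, C[2]=9) = 9
step 4 = dur = max(L[4]=5, C[3]=9) = 9
step 5 = dur = max(L[5]=6, C[4]=3) = 6
step 6 = dur = max(L[6]=2, C[5]=3) = 3
step 7 = dur = C[6]=9 = 9
sum of known step durations = 45
dur[1] = total - known = 53 - 45 = 8
L[1] is the binding max in step 1, so L[1] = dur[1] = 8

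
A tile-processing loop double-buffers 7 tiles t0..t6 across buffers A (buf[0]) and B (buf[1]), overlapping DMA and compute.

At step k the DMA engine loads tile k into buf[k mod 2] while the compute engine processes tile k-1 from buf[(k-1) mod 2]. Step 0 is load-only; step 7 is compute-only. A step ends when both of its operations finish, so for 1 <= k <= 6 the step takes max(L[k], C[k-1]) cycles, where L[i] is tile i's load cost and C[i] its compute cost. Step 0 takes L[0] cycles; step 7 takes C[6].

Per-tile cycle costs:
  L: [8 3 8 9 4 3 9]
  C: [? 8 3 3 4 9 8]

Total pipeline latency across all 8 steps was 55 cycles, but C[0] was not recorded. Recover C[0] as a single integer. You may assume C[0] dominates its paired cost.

C[0] = 5

step 0: dur = L[0]=8 = 8
step 1: dur = max(L[1]=3, C[0]=?) = C[0]  (unknown; binding)
step 2: dur = max(L[2]=8, C[1]=8) = 8
step 3: dur = max(L[3]=9, C[2]=3) = 9
step 4: dur = max(L[4]=4, C[3]=3) = 4
step 5: dur = max(L[5]=3, C[4]=4) = 4
step 6: dur = max(L[6]=9, C[5]=9) = 9
step 7: dur = C[6]=8 = 8
sum of known step durations = 50
dur[1] = total - known = 55 - 50 = 5
C[0] is the binding max in step 1, so C[0] = dur[1] = 5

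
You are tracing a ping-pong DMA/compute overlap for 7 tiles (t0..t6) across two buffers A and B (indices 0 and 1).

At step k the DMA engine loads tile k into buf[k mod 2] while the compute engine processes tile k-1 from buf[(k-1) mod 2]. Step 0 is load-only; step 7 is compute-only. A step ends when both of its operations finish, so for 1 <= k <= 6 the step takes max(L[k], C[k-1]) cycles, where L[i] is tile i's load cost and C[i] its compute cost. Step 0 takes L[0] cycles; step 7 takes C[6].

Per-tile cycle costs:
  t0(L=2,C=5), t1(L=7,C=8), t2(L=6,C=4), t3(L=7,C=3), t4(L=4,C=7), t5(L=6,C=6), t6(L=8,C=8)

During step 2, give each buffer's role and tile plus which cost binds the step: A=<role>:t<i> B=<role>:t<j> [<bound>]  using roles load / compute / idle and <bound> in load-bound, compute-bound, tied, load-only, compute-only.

step 0: L[0]=2 → dur=2, Σ=2 | A=load:t0 B=idle [load-only]
step 1: L[1]=7 C[0]=5 → dur=7, Σ=9 | A=compute:t0 B=load:t1 [load-bound]
step 2: L[2]=6 C[1]=8 → dur=8, Σ=17 | A=load:t2 B=compute:t1 [compute-bound]
step 3: L[3]=7 C[2]=4 → dur=7, Σ=24 | A=compute:t2 B=load:t3 [load-bound]
step 4: L[4]=4 C[3]=3 → dur=4, Σ=28 | A=load:t4 B=compute:t3 [load-bound]
step 5: L[5]=6 C[4]=7 → dur=7, Σ=35 | A=compute:t4 B=load:t5 [compute-bound]
step 6: L[6]=8 C[5]=6 → dur=8, Σ=43 | A=load:t6 B=compute:t5 [load-bound]
step 7: C[6]=8 → dur=8, Σ=51 | A=compute:t6 B=idle [compute-only]

step 2: A=load:t2 B=compute:t1 [compute-bound]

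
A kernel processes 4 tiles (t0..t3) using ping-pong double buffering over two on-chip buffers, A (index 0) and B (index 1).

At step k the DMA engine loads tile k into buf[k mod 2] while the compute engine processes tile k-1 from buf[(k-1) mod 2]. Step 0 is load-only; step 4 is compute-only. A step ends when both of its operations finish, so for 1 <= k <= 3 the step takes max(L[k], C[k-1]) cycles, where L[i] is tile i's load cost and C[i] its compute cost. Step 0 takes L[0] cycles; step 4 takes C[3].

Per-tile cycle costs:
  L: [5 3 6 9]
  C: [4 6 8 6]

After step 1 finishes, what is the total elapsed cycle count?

[0] DMA t0→A (5c) ∥ CU idle ⇒ 5c, clock 5
[1] DMA t1→B (3c) ∥ CU A:t0 (4c) ⇒ 4c, clock 9
[2] DMA t2→A (6c) ∥ CU B:t1 (6c) ⇒ 6c, clock 15
[3] DMA t3→B (9c) ∥ CU A:t2 (8c) ⇒ 9c, clock 24
[4] DMA idle ∥ CU B:t3 (6c) ⇒ 6c, clock 30

end_cycle[1] = 9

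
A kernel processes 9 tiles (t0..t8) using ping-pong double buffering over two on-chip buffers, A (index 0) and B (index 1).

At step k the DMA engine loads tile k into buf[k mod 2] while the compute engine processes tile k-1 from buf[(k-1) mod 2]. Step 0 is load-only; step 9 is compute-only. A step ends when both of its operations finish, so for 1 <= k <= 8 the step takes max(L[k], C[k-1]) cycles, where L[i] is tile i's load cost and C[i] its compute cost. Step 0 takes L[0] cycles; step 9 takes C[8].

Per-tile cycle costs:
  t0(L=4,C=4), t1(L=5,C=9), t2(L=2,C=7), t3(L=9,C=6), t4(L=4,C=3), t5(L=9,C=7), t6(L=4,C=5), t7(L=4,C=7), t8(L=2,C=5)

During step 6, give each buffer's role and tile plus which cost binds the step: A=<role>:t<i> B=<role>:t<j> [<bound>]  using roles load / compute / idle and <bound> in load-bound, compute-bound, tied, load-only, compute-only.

step 6: A=load:t6 B=compute:t5 [compute-bound]

k=0 load=t0/4c comp=- wait=4 total=4
k=1 load=t1/5c comp=t0/4c wait=5 total=9
k=2 load=t2/2c comp=t1/9c wait=9 total=18
k=3 load=t3/9c comp=t2/7c wait=9 total=27
k=4 load=t4/4c comp=t3/6c wait=6 total=33
k=5 load=t5/9c comp=t4/3c wait=9 total=42
k=6 load=t6/4c comp=t5/7c wait=7 total=49
k=7 load=t7/4c comp=t6/5c wait=5 total=54
k=8 load=t8/2c comp=t7/7c wait=7 total=61
k=9 load=- comp=t8/5c wait=5 total=66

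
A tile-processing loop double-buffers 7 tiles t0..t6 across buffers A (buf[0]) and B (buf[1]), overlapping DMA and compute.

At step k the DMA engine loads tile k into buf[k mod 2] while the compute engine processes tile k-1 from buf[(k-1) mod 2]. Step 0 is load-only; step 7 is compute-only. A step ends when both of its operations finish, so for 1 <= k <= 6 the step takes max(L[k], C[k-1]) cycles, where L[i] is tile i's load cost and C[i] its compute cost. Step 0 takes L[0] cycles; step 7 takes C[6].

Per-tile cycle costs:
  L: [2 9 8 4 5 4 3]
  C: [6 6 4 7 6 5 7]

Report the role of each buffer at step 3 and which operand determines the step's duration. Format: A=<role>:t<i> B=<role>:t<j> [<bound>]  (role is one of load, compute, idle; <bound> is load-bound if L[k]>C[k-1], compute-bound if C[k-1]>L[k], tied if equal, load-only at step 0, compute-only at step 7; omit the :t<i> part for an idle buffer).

[0] DMA t0→A (2c) ∥ CU idle ⇒ 2c, clock 2
[1] DMA t1→B (9c) ∥ CU A:t0 (6c) ⇒ 9c, clock 11
[2] DMA t2→A (8c) ∥ CU B:t1 (6c) ⇒ 8c, clock 19
[3] DMA t3→B (4c) ∥ CU A:t2 (4c) ⇒ 4c, clock 23
[4] DMA t4→A (5c) ∥ CU B:t3 (7c) ⇒ 7c, clock 30
[5] DMA t5→B (4c) ∥ CU A:t4 (6c) ⇒ 6c, clock 36
[6] DMA t6→A (3c) ∥ CU B:t5 (5c) ⇒ 5c, clock 41
[7] DMA idle ∥ CU A:t6 (7c) ⇒ 7c, clock 48

step 3: A=compute:t2 B=load:t3 [tied]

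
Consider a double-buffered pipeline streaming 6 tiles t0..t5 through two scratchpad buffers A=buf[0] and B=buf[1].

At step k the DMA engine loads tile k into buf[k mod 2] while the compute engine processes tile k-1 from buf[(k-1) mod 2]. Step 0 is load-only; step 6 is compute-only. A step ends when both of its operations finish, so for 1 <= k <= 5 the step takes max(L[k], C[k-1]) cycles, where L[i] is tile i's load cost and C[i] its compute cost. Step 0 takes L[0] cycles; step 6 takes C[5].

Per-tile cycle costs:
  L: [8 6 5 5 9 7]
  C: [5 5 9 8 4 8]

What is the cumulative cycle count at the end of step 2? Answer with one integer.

end_cycle[2] = 19

  0. 8=8c; end=8; A:t0 B:-
  1. max(6,5)=6c; end=14; A:t0 B:t1
  2. max(5,5)=5c; end=19; A:t2 B:t1
  3. max(5,9)=9c; end=28; A:t2 B:t3
  4. max(9,8)=9c; end=37; A:t4 B:t3
  5. max(7,4)=7c; end=44; A:t4 B:t5
  6. 8=8c; end=52; A:t4 B:t5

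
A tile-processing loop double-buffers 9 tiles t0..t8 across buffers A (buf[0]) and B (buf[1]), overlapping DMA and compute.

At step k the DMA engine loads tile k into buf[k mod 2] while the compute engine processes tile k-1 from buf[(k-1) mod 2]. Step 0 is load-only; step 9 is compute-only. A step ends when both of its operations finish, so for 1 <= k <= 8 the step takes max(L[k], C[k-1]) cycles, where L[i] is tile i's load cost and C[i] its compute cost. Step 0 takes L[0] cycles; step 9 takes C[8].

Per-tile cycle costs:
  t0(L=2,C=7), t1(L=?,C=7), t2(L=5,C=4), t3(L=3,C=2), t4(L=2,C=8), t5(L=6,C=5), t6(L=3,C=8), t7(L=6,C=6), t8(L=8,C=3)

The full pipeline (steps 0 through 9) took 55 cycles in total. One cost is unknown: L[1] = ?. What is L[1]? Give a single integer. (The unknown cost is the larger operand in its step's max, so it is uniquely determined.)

step 0 = dur = L[0]=2 = 2
step 1 = dur = max(L[1]=?, C[0]=7) = L[1]  (unknown; binding)
step 2 = dur = max(L[2]=5, C[1]=7) = 7
step 3 = dur = max(L[3]=3, C[2]=4) = 4
step 4 = dur = max(L[4]=2, C[3]=2) = 2
step 5 = dur = max(L[5]=6, C[4]=8) = 8
step 6 = dur = max(L[6]=3, C[5]=5) = 5
step 7 = dur = max(L[7]=6, C[6]=8) = 8
step 8 = dur = max(L[8]=8, C[7]=6) = 8
step 9 = dur = C[8]=3 = 3
sum of known step durations = 47
dur[1] = total - known = 55 - 47 = 8
L[1] is the binding max in step 1, so L[1] = dur[1] = 8

L[1] = 8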